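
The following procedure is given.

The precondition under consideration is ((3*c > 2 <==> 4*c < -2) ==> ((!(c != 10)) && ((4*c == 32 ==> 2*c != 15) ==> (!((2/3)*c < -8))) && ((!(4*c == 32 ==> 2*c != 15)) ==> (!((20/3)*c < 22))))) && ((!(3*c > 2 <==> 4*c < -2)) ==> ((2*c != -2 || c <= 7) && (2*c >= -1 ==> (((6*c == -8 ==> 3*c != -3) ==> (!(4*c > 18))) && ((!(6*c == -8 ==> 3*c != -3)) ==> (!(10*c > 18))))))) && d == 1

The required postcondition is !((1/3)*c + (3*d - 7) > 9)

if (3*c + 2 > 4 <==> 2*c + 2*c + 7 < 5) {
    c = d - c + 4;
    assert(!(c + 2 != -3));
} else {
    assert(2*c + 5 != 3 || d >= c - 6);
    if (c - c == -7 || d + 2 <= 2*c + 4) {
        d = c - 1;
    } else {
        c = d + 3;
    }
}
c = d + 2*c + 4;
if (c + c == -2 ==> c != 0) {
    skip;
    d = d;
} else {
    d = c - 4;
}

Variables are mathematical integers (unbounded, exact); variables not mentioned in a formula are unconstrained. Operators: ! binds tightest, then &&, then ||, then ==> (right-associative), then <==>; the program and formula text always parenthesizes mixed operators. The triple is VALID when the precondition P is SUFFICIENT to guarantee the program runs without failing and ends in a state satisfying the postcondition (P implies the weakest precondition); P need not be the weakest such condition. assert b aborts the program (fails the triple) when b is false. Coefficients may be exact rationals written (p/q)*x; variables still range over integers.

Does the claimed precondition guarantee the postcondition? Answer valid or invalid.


Working backward. After the program, the postcondition !((1/3)*c + (3*d - 7) > 9) must hold; in canonical form it is !((1/3)*c + 3*d > 16).
Then branch requires !((1/3)*c + 3*d > 16); else branch requires !((10/3)*c > 28).
Before the if: ((2*c == -2 ==> c != 0) ==> (!((1/3)*c + 3*d > 16))) && ((!(2*c == -2 ==> c != 0)) ==> (!((10/3)*c > 28)))
Before c := d + 2*c + 4: ((4*c + 2*d == -10 ==> 2*c + d != -4) ==> (!((2/3)*c + (10/3)*d > 44/3))) && ((!(4*c + 2*d == -10 ==> 2*c + d != -4)) ==> (!((20/3)*c + (10/3)*d > 44/3)))
Then branch requires (!(d != c - 9)) && ((6*d == 4*c - 26 ==> 3*d != 2*c - 12) ==> (!(4*d > (2/3)*c + 12))) && ((!(6*d == 4*c - 26 ==> 3*d != 2*c - 12)) ==> (!(10*d > (20/3)*c - 12))); else branch requires (2*c != -2 || d >= c - 6) && (d <= 2*c + 2 ==> (((6*c == -8 ==> 3*c != -3) ==> (!(4*c > 18))) && ((!(6*c == -8 ==> 3*c != -3)) ==> (!(10*c > 18))))) && ((!(d <= 2*c + 2)) ==> (((6*d == -22 ==> 3*d != -10) ==> (!(4*d > 38/3))) && ((!(6*d == -22 ==> 3*d != -10)) ==> (!(10*d > -16/3))))).
Before the if: ((3*c > 2 <==> 4*c < -2) ==> ((!(d != c - 9)) && ((6*d == 4*c - 26 ==> 3*d != 2*c - 12) ==> (!(4*d > (2/3)*c + 12))) && ((!(6*d == 4*c - 26 ==> 3*d != 2*c - 12)) ==> (!(10*d > (20/3)*c - 12))))) && ((!(3*c > 2 <==> 4*c < -2)) ==> ((2*c != -2 || d >= c - 6) && (d <= 2*c + 2 ==> (((6*c == -8 ==> 3*c != -3) ==> (!(4*c > 18))) && ((!(6*c == -8 ==> 3*c != -3)) ==> (!(10*c > 18))))) && ((!(d <= 2*c + 2)) ==> (((6*d == -22 ==> 3*d != -10) ==> (!(4*d > 38/3))) && ((!(6*d == -22 ==> 3*d != -10)) ==> (!(10*d > -16/3)))))))
The weakest precondition is ((3*c > 2 <==> 4*c < -2) ==> ((!(d != c - 9)) && ((6*d == 4*c - 26 ==> 3*d != 2*c - 12) ==> (!(4*d > (2/3)*c + 12))) && ((!(6*d == 4*c - 26 ==> 3*d != 2*c - 12)) ==> (!(10*d > (20/3)*c - 12))))) && ((!(3*c > 2 <==> 4*c < -2)) ==> ((2*c != -2 || d >= c - 6) && (d <= 2*c + 2 ==> (((6*c == -8 ==> 3*c != -3) ==> (!(4*c > 18))) && ((!(6*c == -8 ==> 3*c != -3)) ==> (!(10*c > 18))))) && ((!(d <= 2*c + 2)) ==> (((6*d == -22 ==> 3*d != -10) ==> (!(4*d > 38/3))) && ((!(6*d == -22 ==> 3*d != -10)) ==> (!(10*d > -16/3))))))).
Check whether ((3*c > 2 <==> 4*c < -2) ==> ((!(c != 10)) && ((4*c == 32 ==> 2*c != 15) ==> (!((2/3)*c < -8))) && ((!(4*c == 32 ==> 2*c != 15)) ==> (!((20/3)*c < 22))))) && ((!(3*c > 2 <==> 4*c < -2)) ==> ((2*c != -2 || c <= 7) && (2*c >= -1 ==> (((6*c == -8 ==> 3*c != -3) ==> (!(4*c > 18))) && ((!(6*c == -8 ==> 3*c != -3)) ==> (!(10*c > 18))))))) && d == 1 implies it.
Every state satisfying the precondition satisfies the weakest precondition: the implication holds.
Answer: valid


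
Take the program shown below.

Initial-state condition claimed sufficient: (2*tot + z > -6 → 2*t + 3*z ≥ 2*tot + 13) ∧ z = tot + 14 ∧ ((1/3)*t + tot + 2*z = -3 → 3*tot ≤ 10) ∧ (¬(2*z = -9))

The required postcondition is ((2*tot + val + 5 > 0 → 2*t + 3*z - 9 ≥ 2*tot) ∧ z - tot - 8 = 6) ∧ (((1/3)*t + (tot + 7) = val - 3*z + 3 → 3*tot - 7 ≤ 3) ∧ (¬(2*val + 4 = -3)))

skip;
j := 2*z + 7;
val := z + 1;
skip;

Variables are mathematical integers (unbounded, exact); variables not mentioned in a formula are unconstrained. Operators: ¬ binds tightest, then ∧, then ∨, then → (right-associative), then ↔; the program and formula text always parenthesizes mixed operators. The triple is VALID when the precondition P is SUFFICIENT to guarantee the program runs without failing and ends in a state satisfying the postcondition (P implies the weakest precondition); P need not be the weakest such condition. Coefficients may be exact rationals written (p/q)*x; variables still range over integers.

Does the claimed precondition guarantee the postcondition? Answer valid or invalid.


Working backward. After the program, the postcondition ((2*tot + val + 5 > 0 → 2*t + 3*z - 9 ≥ 2*tot) ∧ z - tot - 8 = 6) ∧ (((1/3)*t + (tot + 7) = val - 3*z + 3 → 3*tot - 7 ≤ 3) ∧ (¬(2*val + 4 = -3))) must hold; in canonical form it is (2*tot + val > -5 → 2*t + 3*z ≥ 2*tot + 9) ∧ z = tot + 14 ∧ ((1/3)*t + tot + 3*z = val - 4 → 3*tot ≤ 10) ∧ (¬(2*val = -7)).
Before skip: (2*tot + val > -5 → 2*t + 3*z ≥ 2*tot + 9) ∧ z = tot + 14 ∧ ((1/3)*t + tot + 3*z = val - 4 → 3*tot ≤ 10) ∧ (¬(2*val = -7))
Before val := z + 1: (2*tot + z > -6 → 2*t + 3*z ≥ 2*tot + 9) ∧ z = tot + 14 ∧ ((1/3)*t + tot + 2*z = -3 → 3*tot ≤ 10) ∧ (¬(2*z = -9))
Before j := 2*z + 7: (2*tot + z > -6 → 2*t + 3*z ≥ 2*tot + 9) ∧ z = tot + 14 ∧ ((1/3)*t + tot + 2*z = -3 → 3*tot ≤ 10) ∧ (¬(2*z = -9))
Before skip: (2*tot + z > -6 → 2*t + 3*z ≥ 2*tot + 9) ∧ z = tot + 14 ∧ ((1/3)*t + tot + 2*z = -3 → 3*tot ≤ 10) ∧ (¬(2*z = -9))
The weakest precondition is (2*tot + z > -6 → 2*t + 3*z ≥ 2*tot + 9) ∧ z = tot + 14 ∧ ((1/3)*t + tot + 2*z = -3 → 3*tot ≤ 10) ∧ (¬(2*z = -9)).
Check whether (2*tot + z > -6 → 2*t + 3*z ≥ 2*tot + 13) ∧ z = tot + 14 ∧ ((1/3)*t + tot + 2*z = -3 → 3*tot ≤ 10) ∧ (¬(2*z = -9)) implies it.
Every state satisfying the precondition satisfies the weakest precondition: the implication holds.
Answer: valid


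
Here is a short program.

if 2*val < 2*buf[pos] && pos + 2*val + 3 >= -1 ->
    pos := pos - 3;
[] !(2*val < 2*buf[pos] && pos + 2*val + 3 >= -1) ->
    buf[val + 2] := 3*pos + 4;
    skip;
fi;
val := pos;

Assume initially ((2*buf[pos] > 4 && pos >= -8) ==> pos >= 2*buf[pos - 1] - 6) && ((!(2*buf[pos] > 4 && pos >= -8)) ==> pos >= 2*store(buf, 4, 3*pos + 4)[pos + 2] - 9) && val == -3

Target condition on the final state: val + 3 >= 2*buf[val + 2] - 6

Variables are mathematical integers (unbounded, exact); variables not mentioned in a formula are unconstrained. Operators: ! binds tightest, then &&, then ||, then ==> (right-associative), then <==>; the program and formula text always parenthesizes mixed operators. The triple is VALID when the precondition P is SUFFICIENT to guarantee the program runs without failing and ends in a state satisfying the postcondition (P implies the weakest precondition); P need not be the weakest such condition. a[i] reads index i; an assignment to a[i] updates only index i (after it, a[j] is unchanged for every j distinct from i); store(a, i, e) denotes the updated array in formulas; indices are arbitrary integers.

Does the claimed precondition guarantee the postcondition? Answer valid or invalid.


Working backward. After the program, the postcondition val + 3 >= 2*buf[val + 2] - 6 must hold; in canonical form it is val >= 2*buf[val + 2] - 9.
Before val := pos: pos >= 2*buf[pos + 2] - 9
Then branch requires pos >= 2*buf[pos - 1] - 6; else branch requires pos >= 2*store(buf, val + 2, 3*pos + 4)[pos + 2] - 9.
Before the if: ((2*val < 2*buf[pos] && pos + 2*val >= -4) ==> pos >= 2*buf[pos - 1] - 6) && ((!(2*val < 2*buf[pos] && pos + 2*val >= -4)) ==> pos >= 2*store(buf, val + 2, 3*pos + 4)[pos + 2] - 9)
The weakest precondition is ((2*val < 2*buf[pos] && pos + 2*val >= -4) ==> pos >= 2*buf[pos - 1] - 6) && ((!(2*val < 2*buf[pos] && pos + 2*val >= -4)) ==> pos >= 2*store(buf, val + 2, 3*pos + 4)[pos + 2] - 9).
Check whether ((2*buf[pos] > 4 && pos >= -8) ==> pos >= 2*buf[pos - 1] - 6) && ((!(2*buf[pos] > 4 && pos >= -8)) ==> pos >= 2*store(buf, 4, 3*pos + 4)[pos + 2] - 9) && val == -3 implies it.
Countermodel: at the initial state buf = {[-1] = 3, [4] = 3, [44750] = 22379, [44751] = 0, [44753] = 22372, elsewhere 3}, pos = 44751, val = -3, the precondition holds but the weakest precondition fails.
Answer: invalid


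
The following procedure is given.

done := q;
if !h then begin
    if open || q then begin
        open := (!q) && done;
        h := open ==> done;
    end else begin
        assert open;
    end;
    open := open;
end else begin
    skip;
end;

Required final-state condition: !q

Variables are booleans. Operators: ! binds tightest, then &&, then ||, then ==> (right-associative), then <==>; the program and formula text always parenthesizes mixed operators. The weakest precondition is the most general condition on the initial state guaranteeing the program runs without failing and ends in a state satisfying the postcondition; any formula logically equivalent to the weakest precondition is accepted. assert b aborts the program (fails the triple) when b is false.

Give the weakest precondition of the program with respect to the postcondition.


Working backward. After the program, !q must hold.
Then branch requires ((open || q) ==> (!q)) && ((!(open || q)) ==> (open && (!q))); else branch requires !q.
Before the if: ((!h) ==> (((open || q) ==> (!q)) && ((!(open || q)) ==> (open && (!q))))) && (h ==> (!q))
Before done := q: ((!h) ==> (((open || q) ==> (!q)) && ((!(open || q)) ==> (open && (!q))))) && (h ==> (!q))
Answer: WP = ((!h) ==> (((open || q) ==> (!q)) && ((!(open || q)) ==> (open && (!q))))) && (h ==> (!q))


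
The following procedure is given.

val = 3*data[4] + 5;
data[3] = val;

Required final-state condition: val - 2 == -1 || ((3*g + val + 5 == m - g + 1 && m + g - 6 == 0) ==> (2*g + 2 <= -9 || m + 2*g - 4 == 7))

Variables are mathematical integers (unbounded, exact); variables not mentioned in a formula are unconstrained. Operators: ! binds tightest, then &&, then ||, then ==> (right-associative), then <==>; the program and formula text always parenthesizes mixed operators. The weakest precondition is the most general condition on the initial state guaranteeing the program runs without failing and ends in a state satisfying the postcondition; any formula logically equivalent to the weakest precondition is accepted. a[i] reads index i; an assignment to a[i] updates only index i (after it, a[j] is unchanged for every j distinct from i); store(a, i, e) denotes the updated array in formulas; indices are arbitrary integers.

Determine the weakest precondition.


Working backward. After the program, the postcondition val - 2 == -1 || ((3*g + val + 5 == m - g + 1 && m + g - 6 == 0) ==> (2*g + 2 <= -9 || m + 2*g - 4 == 7)) must hold; in canonical form it is val == 1 || ((4*g + val == m - 4 && g + m == 6) ==> (2*g <= -11 || 2*g + m == 11)).
Before data[3] := val: val == 1 || ((4*g + val == m - 4 && g + m == 6) ==> (2*g <= -11 || 2*g + m == 11))
Before val := 3*data[4] + 5: 3*data[4] == -4 || ((3*data[4] + 4*g == m - 9 && g + m == 6) ==> (2*g <= -11 || 2*g + m == 11))
Answer: WP = 3*data[4] == -4 || ((3*data[4] + 4*g == m - 9 && g + m == 6) ==> (2*g <= -11 || 2*g + m == 11))


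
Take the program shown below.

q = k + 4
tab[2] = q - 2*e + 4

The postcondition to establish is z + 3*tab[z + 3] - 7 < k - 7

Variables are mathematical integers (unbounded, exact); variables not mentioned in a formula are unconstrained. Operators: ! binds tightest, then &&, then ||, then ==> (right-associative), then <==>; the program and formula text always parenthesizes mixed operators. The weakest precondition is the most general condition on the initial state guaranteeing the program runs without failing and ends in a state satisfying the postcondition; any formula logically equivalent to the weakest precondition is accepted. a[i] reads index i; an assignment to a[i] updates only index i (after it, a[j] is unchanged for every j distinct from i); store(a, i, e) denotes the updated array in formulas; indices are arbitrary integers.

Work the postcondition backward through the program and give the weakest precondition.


Working backward. After the program, the postcondition z + 3*tab[z + 3] - 7 < k - 7 must hold; in canonical form it is 3*tab[z + 3] + z < k.
Before tab[2] := q - 2*e + 4: 3*store(tab, 2, -2*e + q + 4)[z + 3] + z < k
Before q := k + 4: 3*store(tab, 2, -2*e + k + 8)[z + 3] + z < k
Answer: WP = 3*store(tab, 2, -2*e + k + 8)[z + 3] + z < k


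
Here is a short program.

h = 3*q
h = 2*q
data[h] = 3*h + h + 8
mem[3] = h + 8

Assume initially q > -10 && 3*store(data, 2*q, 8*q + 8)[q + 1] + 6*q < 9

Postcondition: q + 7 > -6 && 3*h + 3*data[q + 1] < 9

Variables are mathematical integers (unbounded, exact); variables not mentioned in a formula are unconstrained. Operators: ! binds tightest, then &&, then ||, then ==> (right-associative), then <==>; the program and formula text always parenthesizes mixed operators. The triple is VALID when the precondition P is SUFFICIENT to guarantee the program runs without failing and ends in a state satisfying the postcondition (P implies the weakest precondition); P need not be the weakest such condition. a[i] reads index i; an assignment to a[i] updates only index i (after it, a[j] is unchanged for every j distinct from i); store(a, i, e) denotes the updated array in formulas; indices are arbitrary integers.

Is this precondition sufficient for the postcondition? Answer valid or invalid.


Working backward. After the program, the postcondition q + 7 > -6 && 3*h + 3*data[q + 1] < 9 must hold; in canonical form it is q > -13 && 3*data[q + 1] + 3*h < 9.
Before mem[3] := h + 8: q > -13 && 3*data[q + 1] + 3*h < 9
Before data[h] := 3*h + h + 8: q > -13 && 3*store(data, h, 4*h + 8)[q + 1] + 3*h < 9
Before h := 2*q: q > -13 && 3*store(data, 2*q, 8*q + 8)[q + 1] + 6*q < 9
Before h := 3*q: q > -13 && 3*store(data, 2*q, 8*q + 8)[q + 1] + 6*q < 9
The weakest precondition is q > -13 && 3*store(data, 2*q, 8*q + 8)[q + 1] + 6*q < 9.
Check whether q > -10 && 3*store(data, 2*q, 8*q + 8)[q + 1] + 6*q < 9 implies it.
Every state satisfying the precondition satisfies the weakest precondition: the implication holds.
Answer: valid


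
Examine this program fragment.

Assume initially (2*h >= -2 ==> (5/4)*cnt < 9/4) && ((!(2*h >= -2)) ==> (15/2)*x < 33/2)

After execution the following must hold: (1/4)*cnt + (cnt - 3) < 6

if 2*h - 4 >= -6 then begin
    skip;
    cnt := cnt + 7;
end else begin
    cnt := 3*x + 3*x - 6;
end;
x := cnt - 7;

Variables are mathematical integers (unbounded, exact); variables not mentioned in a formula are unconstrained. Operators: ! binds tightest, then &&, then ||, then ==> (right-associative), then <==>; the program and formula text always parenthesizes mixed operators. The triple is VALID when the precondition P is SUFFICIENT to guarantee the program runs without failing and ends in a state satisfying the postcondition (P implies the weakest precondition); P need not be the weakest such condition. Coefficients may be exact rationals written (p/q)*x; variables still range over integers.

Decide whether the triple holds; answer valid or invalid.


Working backward. After the program, the postcondition (1/4)*cnt + (cnt - 3) < 6 must hold; in canonical form it is (5/4)*cnt < 9.
Before x := cnt - 7: (5/4)*cnt < 9
Then branch requires (5/4)*cnt < 1/4; else branch requires (15/2)*x < 33/2.
Before the if: (2*h >= -2 ==> (5/4)*cnt < 1/4) && ((!(2*h >= -2)) ==> (15/2)*x < 33/2)
The weakest precondition is (2*h >= -2 ==> (5/4)*cnt < 1/4) && ((!(2*h >= -2)) ==> (15/2)*x < 33/2).
Check whether (2*h >= -2 ==> (5/4)*cnt < 9/4) && ((!(2*h >= -2)) ==> (15/2)*x < 33/2) implies it.
Countermodel: at the initial state cnt = 1, h = -1, x = 0, the precondition holds but the weakest precondition fails.
Answer: invalid


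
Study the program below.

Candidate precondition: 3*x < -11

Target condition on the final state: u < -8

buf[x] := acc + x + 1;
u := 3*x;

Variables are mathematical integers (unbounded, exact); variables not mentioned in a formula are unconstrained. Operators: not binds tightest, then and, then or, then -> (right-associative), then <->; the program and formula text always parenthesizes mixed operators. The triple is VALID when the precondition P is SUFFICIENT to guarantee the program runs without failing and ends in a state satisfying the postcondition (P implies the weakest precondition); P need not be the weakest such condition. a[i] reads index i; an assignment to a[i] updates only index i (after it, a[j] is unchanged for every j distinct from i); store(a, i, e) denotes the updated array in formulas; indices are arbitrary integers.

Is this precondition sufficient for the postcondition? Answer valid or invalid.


Working backward. After the program, u < -8 must hold.
Before u := 3*x: 3*x < -8
Before buf[x] := acc + x + 1: 3*x < -8
The weakest precondition is 3*x < -8.
Check whether 3*x < -11 implies it.
Every state satisfying the precondition satisfies the weakest precondition: the implication holds.
Answer: valid


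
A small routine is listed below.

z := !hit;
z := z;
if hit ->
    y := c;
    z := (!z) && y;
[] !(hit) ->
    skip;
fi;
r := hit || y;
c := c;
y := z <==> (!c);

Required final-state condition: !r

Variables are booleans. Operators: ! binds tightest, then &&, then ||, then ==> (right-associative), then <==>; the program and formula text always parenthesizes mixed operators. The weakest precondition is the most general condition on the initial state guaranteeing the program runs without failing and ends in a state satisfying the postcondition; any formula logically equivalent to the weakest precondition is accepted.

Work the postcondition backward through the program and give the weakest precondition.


Working backward. After the program, !r must hold.
Before y := z <==> (!c): !r
Before c := c: !r
Before r := hit || y: !(hit || y)
Then branch requires !(hit || c); else branch requires !(hit || y).
Before the if: (hit ==> (!(hit || c))) && ((!hit) ==> (!(hit || y)))
Before z := z: (hit ==> (!(hit || c))) && ((!hit) ==> (!(hit || y)))
Before z := !hit: (hit ==> (!(hit || c))) && ((!hit) ==> (!(hit || y)))
Answer: WP = (hit ==> (!(hit || c))) && ((!hit) ==> (!(hit || y)))


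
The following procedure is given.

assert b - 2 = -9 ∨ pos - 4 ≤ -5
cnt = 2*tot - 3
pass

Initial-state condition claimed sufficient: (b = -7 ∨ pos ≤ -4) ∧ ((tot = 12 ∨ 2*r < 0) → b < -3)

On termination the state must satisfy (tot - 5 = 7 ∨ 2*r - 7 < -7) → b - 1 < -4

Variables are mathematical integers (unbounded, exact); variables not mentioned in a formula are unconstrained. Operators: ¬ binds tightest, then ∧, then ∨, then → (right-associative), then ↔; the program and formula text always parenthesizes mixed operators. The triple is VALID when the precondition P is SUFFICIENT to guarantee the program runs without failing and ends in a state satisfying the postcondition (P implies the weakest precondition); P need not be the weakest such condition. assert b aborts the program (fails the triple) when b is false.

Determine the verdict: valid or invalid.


Working backward. After the program, the postcondition (tot - 5 = 7 ∨ 2*r - 7 < -7) → b - 1 < -4 must hold; in canonical form it is (tot = 12 ∨ 2*r < 0) → b < -3.
Before skip: (tot = 12 ∨ 2*r < 0) → b < -3
Before cnt := 2*tot - 3: (tot = 12 ∨ 2*r < 0) → b < -3
Before assert b - 2 = -9 ∨ pos - 4 ≤ -5: (b = -7 ∨ pos ≤ -1) ∧ ((tot = 12 ∨ 2*r < 0) → b < -3)
The weakest precondition is (b = -7 ∨ pos ≤ -1) ∧ ((tot = 12 ∨ 2*r < 0) → b < -3).
Check whether (b = -7 ∨ pos ≤ -4) ∧ ((tot = 12 ∨ 2*r < 0) → b < -3) implies it.
Every state satisfying the precondition satisfies the weakest precondition: the implication holds.
Answer: valid


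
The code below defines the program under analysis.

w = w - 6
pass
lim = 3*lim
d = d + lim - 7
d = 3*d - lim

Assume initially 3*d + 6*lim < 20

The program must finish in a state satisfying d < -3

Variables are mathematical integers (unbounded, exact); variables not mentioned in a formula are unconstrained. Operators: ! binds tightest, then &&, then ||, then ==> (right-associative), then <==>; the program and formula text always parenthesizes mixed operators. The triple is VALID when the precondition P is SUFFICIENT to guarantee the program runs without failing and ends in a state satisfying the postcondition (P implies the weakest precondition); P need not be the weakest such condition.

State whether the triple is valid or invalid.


Working backward. After the program, d < -3 must hold.
Before d := 3*d - lim: 3*d < lim - 3
Before d := d + lim - 7: 3*d + 2*lim < 18
Before lim := 3*lim: 3*d + 6*lim < 18
Before skip: 3*d + 6*lim < 18
Before w := w - 6: 3*d + 6*lim < 18
The weakest precondition is 3*d + 6*lim < 18.
Check whether 3*d + 6*lim < 20 implies it.
Countermodel: at the initial state d = 0, lim = 3, the precondition holds but the weakest precondition fails.
Answer: invalid


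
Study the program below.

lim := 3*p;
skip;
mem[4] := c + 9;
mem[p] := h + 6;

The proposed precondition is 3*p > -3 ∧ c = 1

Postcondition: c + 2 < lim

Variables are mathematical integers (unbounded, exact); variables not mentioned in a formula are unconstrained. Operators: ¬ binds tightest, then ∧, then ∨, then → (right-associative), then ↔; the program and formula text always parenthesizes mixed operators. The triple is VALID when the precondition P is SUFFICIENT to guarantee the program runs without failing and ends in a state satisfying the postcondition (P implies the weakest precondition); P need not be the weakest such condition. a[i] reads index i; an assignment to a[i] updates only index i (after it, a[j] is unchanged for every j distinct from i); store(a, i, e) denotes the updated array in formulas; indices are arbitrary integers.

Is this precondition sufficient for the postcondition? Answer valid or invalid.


Working backward. After the program, the postcondition c + 2 < lim must hold; in canonical form it is c < lim - 2.
Before mem[p] := h + 6: c < lim - 2
Before mem[4] := c + 9: c < lim - 2
Before skip: c < lim - 2
Before lim := 3*p: c < 3*p - 2
The weakest precondition is c < 3*p - 2.
Check whether 3*p > -3 ∧ c = 1 implies it.
Countermodel: at the initial state c = 1, p = 0, the precondition holds but the weakest precondition fails.
Answer: invalid


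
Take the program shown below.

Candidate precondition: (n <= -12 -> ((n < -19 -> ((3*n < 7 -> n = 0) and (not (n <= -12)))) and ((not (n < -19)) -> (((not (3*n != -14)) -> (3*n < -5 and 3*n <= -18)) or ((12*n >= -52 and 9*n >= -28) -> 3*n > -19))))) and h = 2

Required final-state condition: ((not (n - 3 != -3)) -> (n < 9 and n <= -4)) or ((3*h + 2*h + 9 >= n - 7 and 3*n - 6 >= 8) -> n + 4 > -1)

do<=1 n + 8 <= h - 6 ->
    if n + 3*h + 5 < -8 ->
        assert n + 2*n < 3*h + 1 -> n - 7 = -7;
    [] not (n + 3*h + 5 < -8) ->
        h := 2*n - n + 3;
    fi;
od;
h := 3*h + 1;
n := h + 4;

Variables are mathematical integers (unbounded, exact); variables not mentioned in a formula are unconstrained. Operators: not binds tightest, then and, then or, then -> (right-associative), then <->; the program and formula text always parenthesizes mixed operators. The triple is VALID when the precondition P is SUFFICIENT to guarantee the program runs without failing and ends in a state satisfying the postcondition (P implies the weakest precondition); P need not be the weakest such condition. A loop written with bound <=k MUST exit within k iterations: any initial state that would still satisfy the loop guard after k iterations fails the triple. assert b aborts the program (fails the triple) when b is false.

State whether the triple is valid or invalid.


Working backward. After the program, the postcondition ((not (n - 3 != -3)) -> (n < 9 and n <= -4)) or ((3*h + 2*h + 9 >= n - 7 and 3*n - 6 >= 8) -> n + 4 > -1) must hold; in canonical form it is ((not (n != 0)) -> (n < 9 and n <= -4)) or ((5*h >= n - 16 and 3*n >= 14) -> n > -5).
Before n := h + 4: ((not (h != -4)) -> (h < 5 and h <= -8)) or ((4*h >= -12 and 3*h >= 2) -> h > -9)
Before h := 3*h + 1: ((not (3*h != -5)) -> (3*h < 4 and 3*h <= -9)) or ((12*h >= -16 and 9*h >= -1) -> 3*h > -10)
Before the loop (bound <=1), unroll the exhaustion recursion (WP_0 = exit-now case; WP_j = one more guarded iteration, up to j = 1):
  WP_0: (not (n <= h - 14)) and (((not (3*h != -5)) -> (3*h < 4 and 3*h <= -9)) or ((12*h >= -16 and 9*h >= -1) -> 3*h > -10))
  WP_1: (n <= h - 14 -> ((3*h + n < -13 -> ((3*n < 3*h + 1 -> n = 0) and (not (n <= h - 14)) and (((not (3*h != -5)) -> (3*h < 4 and 3*h <= -9)) or ((12*h >= -16 and 9*h >= -1) -> 3*h > -10)))) and ((not (3*h + n < -13)) -> (((not (3*n != -14)) -> (3*n < -5 and 3*n <= -18)) or ((12*n >= -52 and 9*n >= -28) -> 3*n > -19))))) and ((not (n <= h - 14)) -> (((not (3*h != -5)) -> (3*h < 4 and 3*h <= -9)) or ((12*h >= -16 and 9*h >= -1) -> 3*h > -10)))
So before the loop: (n <= h - 14 -> ((3*h + n < -13 -> ((3*n < 3*h + 1 -> n = 0) and (not (n <= h - 14)) and (((not (3*h != -5)) -> (3*h < 4 and 3*h <= -9)) or ((12*h >= -16 and 9*h >= -1) -> 3*h > -10)))) and ((not (3*h + n < -13)) -> (((not (3*n != -14)) -> (3*n < -5 and 3*n <= -18)) or ((12*n >= -52 and 9*n >= -28) -> 3*n > -19))))) and ((not (n <= h - 14)) -> (((not (3*h != -5)) -> (3*h < 4 and 3*h <= -9)) or ((12*h >= -16 and 9*h >= -1) -> 3*h > -10)))
The weakest precondition is (n <= h - 14 -> ((3*h + n < -13 -> ((3*n < 3*h + 1 -> n = 0) and (not (n <= h - 14)) and (((not (3*h != -5)) -> (3*h < 4 and 3*h <= -9)) or ((12*h >= -16 and 9*h >= -1) -> 3*h > -10)))) and ((not (3*h + n < -13)) -> (((not (3*n != -14)) -> (3*n < -5 and 3*n <= -18)) or ((12*n >= -52 and 9*n >= -28) -> 3*n > -19))))) and ((not (n <= h - 14)) -> (((not (3*h != -5)) -> (3*h < 4 and 3*h <= -9)) or ((12*h >= -16 and 9*h >= -1) -> 3*h > -10))).
Check whether (n <= -12 -> ((n < -19 -> ((3*n < 7 -> n = 0) and (not (n <= -12)))) and ((not (n < -19)) -> (((not (3*n != -14)) -> (3*n < -5 and 3*n <= -18)) or ((12*n >= -52 and 9*n >= -28) -> 3*n > -19))))) and h = 2 implies it.
Every state satisfying the precondition satisfies the weakest precondition: the implication holds.
Answer: valid


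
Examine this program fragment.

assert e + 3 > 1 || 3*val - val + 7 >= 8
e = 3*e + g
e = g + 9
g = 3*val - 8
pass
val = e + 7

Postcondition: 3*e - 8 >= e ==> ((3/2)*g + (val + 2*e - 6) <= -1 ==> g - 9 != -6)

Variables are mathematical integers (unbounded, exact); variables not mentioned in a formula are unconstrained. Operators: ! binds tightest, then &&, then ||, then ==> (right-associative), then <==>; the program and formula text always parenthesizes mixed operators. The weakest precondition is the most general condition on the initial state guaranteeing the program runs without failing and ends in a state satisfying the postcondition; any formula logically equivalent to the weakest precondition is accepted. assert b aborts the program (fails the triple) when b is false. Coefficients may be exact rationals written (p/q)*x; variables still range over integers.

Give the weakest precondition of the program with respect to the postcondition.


Working backward. After the program, the postcondition 3*e - 8 >= e ==> ((3/2)*g + (val + 2*e - 6) <= -1 ==> g - 9 != -6) must hold; in canonical form it is 2*e >= 8 ==> (2*e + (3/2)*g + val <= 5 ==> g != 3).
Before val := e + 7: 2*e >= 8 ==> (3*e + (3/2)*g <= -2 ==> g != 3)
Before skip: 2*e >= 8 ==> (3*e + (3/2)*g <= -2 ==> g != 3)
Before g := 3*val - 8: 2*e >= 8 ==> (3*e + (9/2)*val <= 10 ==> 3*val != 11)
Before e := g + 9: 2*g >= -10 ==> (3*g + (9/2)*val <= -17 ==> 3*val != 11)
Before e := 3*e + g: 2*g >= -10 ==> (3*g + (9/2)*val <= -17 ==> 3*val != 11)
Before assert e + 3 > 1 || 3*val - val + 7 >= 8: (e > -2 || 2*val >= 1) && (2*g >= -10 ==> (3*g + (9/2)*val <= -17 ==> 3*val != 11))
Answer: WP = (e > -2 || 2*val >= 1) && (2*g >= -10 ==> (3*g + (9/2)*val <= -17 ==> 3*val != 11))


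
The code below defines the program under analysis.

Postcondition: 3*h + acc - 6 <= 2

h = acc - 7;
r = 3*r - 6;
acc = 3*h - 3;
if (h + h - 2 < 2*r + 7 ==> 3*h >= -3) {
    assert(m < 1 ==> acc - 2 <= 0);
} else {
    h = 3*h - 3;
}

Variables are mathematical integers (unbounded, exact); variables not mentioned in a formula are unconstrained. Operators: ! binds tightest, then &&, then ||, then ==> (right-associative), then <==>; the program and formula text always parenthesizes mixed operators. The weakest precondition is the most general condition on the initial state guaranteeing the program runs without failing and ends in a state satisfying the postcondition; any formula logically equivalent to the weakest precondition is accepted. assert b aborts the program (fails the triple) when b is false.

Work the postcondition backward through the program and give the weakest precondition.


Working backward. After the program, the postcondition 3*h + acc - 6 <= 2 must hold; in canonical form it is acc + 3*h <= 8.
Then branch requires (m < 1 ==> acc <= 2) && acc + 3*h <= 8; else branch requires acc + 9*h <= 17.
Before the if: ((2*h < 2*r + 9 ==> 3*h >= -3) ==> ((m < 1 ==> acc <= 2) && acc + 3*h <= 8)) && ((!(2*h < 2*r + 9 ==> 3*h >= -3)) ==> acc + 9*h <= 17)
Before acc := 3*h - 3: ((2*h < 2*r + 9 ==> 3*h >= -3) ==> ((m < 1 ==> 3*h <= 5) && 6*h <= 11)) && ((!(2*h < 2*r + 9 ==> 3*h >= -3)) ==> 12*h <= 20)
Before r := 3*r - 6: ((2*h < 6*r - 3 ==> 3*h >= -3) ==> ((m < 1 ==> 3*h <= 5) && 6*h <= 11)) && ((!(2*h < 6*r - 3 ==> 3*h >= -3)) ==> 12*h <= 20)
Before h := acc - 7: ((2*acc < 6*r + 11 ==> 3*acc >= 18) ==> ((m < 1 ==> 3*acc <= 26) && 6*acc <= 53)) && ((!(2*acc < 6*r + 11 ==> 3*acc >= 18)) ==> 12*acc <= 104)
Answer: WP = ((2*acc < 6*r + 11 ==> 3*acc >= 18) ==> ((m < 1 ==> 3*acc <= 26) && 6*acc <= 53)) && ((!(2*acc < 6*r + 11 ==> 3*acc >= 18)) ==> 12*acc <= 104)


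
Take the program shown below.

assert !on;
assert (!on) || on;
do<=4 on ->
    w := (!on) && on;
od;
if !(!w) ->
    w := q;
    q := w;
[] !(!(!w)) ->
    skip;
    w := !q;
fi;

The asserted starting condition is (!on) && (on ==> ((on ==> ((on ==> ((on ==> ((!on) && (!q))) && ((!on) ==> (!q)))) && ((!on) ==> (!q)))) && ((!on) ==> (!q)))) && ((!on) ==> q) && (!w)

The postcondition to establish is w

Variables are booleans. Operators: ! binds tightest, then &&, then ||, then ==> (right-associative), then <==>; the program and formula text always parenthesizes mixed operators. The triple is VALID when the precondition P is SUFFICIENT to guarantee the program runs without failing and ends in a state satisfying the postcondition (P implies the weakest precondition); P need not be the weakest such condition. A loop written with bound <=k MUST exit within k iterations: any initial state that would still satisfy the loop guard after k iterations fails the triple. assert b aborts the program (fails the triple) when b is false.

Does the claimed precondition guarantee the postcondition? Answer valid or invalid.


Working backward. After the program, w must hold.
Then branch requires q; else branch requires !q.
Before the if: (w ==> q) && ((!w) ==> (!q))
Before the loop (bound <=4), unroll the exhaustion recursion (WP_0 = exit-now case; WP_j = one more guarded iteration, up to j = 4):
  WP_0: (!on) && (w ==> q) && ((!w) ==> (!q))
  WP_1: (on ==> ((!on) && (!q))) && ((!on) ==> ((w ==> q) && ((!w) ==> (!q))))
  WP_2: (on ==> ((on ==> ((!on) && (!q))) && ((!on) ==> (!q)))) && ((!on) ==> ((w ==> q) && ((!w) ==> (!q))))
  WP_3: (on ==> ((on ==> ((on ==> ((!on) && (!q))) && ((!on) ==> (!q)))) && ((!on) ==> (!q)))) && ((!on) ==> ((w ==> q) && ((!w) ==> (!q))))
  WP_4: (on ==> ((on ==> ((on ==> ((on ==> ((!on) && (!q))) && ((!on) ==> (!q)))) && ((!on) ==> (!q)))) && ((!on) ==> (!q)))) && ((!on) ==> ((w ==> q) && ((!w) ==> (!q))))
So before the loop: (on ==> ((on ==> ((on ==> ((on ==> ((!on) && (!q))) && ((!on) ==> (!q)))) && ((!on) ==> (!q)))) && ((!on) ==> (!q)))) && ((!on) ==> ((w ==> q) && ((!w) ==> (!q))))
Before assert (!on) || on: (on ==> ((on ==> ((on ==> ((on ==> ((!on) && (!q))) && ((!on) ==> (!q)))) && ((!on) ==> (!q)))) && ((!on) ==> (!q)))) && ((!on) ==> ((w ==> q) && ((!w) ==> (!q))))
Before assert !on: (!on) && (on ==> ((on ==> ((on ==> ((on ==> ((!on) && (!q))) && ((!on) ==> (!q)))) && ((!on) ==> (!q)))) && ((!on) ==> (!q)))) && ((!on) ==> ((w ==> q) && ((!w) ==> (!q))))
The weakest precondition is (!on) && (on ==> ((on ==> ((on ==> ((on ==> ((!on) && (!q))) && ((!on) ==> (!q)))) && ((!on) ==> (!q)))) && ((!on) ==> (!q)))) && ((!on) ==> ((w ==> q) && ((!w) ==> (!q)))).
Check whether (!on) && (on ==> ((on ==> ((on ==> ((on ==> ((!on) && (!q))) && ((!on) ==> (!q)))) && ((!on) ==> (!q)))) && ((!on) ==> (!q)))) && ((!on) ==> q) && (!w) implies it.
Countermodel: at the initial state on = false, q = true, w = false, the precondition holds but the weakest precondition fails.
Answer: invalid


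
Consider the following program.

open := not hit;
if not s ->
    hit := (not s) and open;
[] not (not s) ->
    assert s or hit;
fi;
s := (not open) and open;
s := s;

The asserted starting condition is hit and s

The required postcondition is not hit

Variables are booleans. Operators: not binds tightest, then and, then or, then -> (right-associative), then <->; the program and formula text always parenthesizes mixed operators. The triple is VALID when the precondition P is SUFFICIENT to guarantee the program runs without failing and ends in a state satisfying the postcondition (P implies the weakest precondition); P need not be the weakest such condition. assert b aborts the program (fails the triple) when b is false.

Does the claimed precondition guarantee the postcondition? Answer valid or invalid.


Working backward. After the program, not hit must hold.
Before s := s: not hit
Before s := (not open) and open: not hit
Then branch requires not ((not s) and open); else branch requires (s or hit) and (not hit).
Before the if: ((not s) -> (not ((not s) and open))) and (s -> ((s or hit) and (not hit)))
Before open := not hit: ((not s) -> (not ((not s) and (not hit)))) and (s -> ((s or hit) and (not hit)))
The weakest precondition is ((not s) -> (not ((not s) and (not hit)))) and (s -> ((s or hit) and (not hit))).
Check whether hit and s implies it.
Countermodel: at the initial state hit = true, s = true, the precondition holds but the weakest precondition fails.
Answer: invalid


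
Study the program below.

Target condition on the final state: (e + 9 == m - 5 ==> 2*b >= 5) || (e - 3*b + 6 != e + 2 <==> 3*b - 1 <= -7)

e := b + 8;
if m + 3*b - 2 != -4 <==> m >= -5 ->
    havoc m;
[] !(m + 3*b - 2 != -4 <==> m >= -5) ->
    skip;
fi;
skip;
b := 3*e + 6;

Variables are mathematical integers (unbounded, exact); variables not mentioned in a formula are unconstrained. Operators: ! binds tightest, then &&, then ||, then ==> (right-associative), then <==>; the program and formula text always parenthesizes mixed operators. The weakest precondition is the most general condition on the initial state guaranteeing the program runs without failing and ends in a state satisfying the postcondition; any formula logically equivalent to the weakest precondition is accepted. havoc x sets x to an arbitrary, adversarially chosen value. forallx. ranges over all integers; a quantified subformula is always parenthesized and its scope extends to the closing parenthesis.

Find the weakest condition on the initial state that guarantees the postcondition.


Working backward. After the program, the postcondition (e + 9 == m - 5 ==> 2*b >= 5) || (e - 3*b + 6 != e + 2 <==> 3*b - 1 <= -7) must hold; in canonical form it is (e == m - 14 ==> 2*b >= 5) || (3*b != 4 <==> 3*b <= -6).
Before b := 3*e + 6: (e == m - 14 ==> 6*e >= -7) || (9*e != -14 <==> 9*e <= -24)
Before skip: (e == m - 14 ==> 6*e >= -7) || (9*e != -14 <==> 9*e <= -24)
Then branch requires forall m_1. ((e == m_1 - 14 ==> 6*e >= -7) || (9*e != -14 <==> 9*e <= -24)); else branch requires (e == m - 14 ==> 6*e >= -7) || (9*e != -14 <==> 9*e <= -24).
Before the if: ((3*b + m != -2 <==> m >= -5) ==> (forall m_1. ((e == m_1 - 14 ==> 6*e >= -7) || (9*e != -14 <==> 9*e <= -24)))) && ((!(3*b + m != -2 <==> m >= -5)) ==> ((e == m - 14 ==> 6*e >= -7) || (9*e != -14 <==> 9*e <= -24)))
Before e := b + 8: ((3*b + m != -2 <==> m >= -5) ==> (forall m_1. ((b == m_1 - 22 ==> 6*b >= -55) || (9*b != -86 <==> 9*b <= -96)))) && ((!(3*b + m != -2 <==> m >= -5)) ==> ((b == m - 22 ==> 6*b >= -55) || (9*b != -86 <==> 9*b <= -96)))
Answer: WP = ((3*b + m != -2 <==> m >= -5) ==> (forall m_1. ((b == m_1 - 22 ==> 6*b >= -55) || (9*b != -86 <==> 9*b <= -96)))) && ((!(3*b + m != -2 <==> m >= -5)) ==> ((b == m - 22 ==> 6*b >= -55) || (9*b != -86 <==> 9*b <= -96)))


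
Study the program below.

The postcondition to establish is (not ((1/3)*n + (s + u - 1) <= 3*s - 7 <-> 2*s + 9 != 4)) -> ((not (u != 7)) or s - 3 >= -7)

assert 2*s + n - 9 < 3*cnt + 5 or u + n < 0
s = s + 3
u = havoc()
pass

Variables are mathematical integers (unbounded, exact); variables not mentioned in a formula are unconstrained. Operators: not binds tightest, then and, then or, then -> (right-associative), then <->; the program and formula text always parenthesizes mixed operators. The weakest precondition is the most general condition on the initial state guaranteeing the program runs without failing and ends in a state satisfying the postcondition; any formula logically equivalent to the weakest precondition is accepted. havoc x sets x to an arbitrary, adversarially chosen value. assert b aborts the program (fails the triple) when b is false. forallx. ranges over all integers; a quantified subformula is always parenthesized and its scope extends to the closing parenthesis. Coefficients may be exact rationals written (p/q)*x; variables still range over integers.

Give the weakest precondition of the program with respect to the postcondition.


Working backward. After the program, the postcondition (not ((1/3)*n + (s + u - 1) <= 3*s - 7 <-> 2*s + 9 != 4)) -> ((not (u != 7)) or s - 3 >= -7) must hold; in canonical form it is (not ((1/3)*n + u <= 2*s - 6 <-> 2*s != -5)) -> ((not (u != 7)) or s >= -4).
Before skip: (not ((1/3)*n + u <= 2*s - 6 <-> 2*s != -5)) -> ((not (u != 7)) or s >= -4)
Before havoc u: forall u_1. ((not ((1/3)*n + u_1 <= 2*s - 6 <-> 2*s != -5)) -> ((not (u_1 != 7)) or s >= -4))
Before s := s + 3: forall u_1. ((not ((1/3)*n + u_1 <= 2*s <-> 2*s != -11)) -> ((not (u_1 != 7)) or s >= -7))
Before assert 2*s + n - 9 < 3*cnt + 5 or u + n < 0: (n + 2*s < 3*cnt + 14 or n + u < 0) and (forall u_1. ((not ((1/3)*n + u_1 <= 2*s <-> 2*s != -11)) -> ((not (u_1 != 7)) or s >= -7)))
Answer: WP = (n + 2*s < 3*cnt + 14 or n + u < 0) and (forall u_1. ((not ((1/3)*n + u_1 <= 2*s <-> 2*s != -11)) -> ((not (u_1 != 7)) or s >= -7)))


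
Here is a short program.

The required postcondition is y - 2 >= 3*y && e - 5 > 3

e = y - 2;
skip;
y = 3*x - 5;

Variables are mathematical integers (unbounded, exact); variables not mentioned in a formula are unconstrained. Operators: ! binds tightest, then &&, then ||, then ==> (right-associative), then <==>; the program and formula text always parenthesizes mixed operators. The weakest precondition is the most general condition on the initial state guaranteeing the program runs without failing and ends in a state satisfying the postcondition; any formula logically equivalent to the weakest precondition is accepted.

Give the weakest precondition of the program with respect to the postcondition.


Working backward. After the program, the postcondition y - 2 >= 3*y && e - 5 > 3 must hold; in canonical form it is 2*y <= -2 && e > 8.
Before y := 3*x - 5: 6*x <= 8 && e > 8
Before skip: 6*x <= 8 && e > 8
Before e := y - 2: 6*x <= 8 && y > 10
Answer: WP = 6*x <= 8 && y > 10
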